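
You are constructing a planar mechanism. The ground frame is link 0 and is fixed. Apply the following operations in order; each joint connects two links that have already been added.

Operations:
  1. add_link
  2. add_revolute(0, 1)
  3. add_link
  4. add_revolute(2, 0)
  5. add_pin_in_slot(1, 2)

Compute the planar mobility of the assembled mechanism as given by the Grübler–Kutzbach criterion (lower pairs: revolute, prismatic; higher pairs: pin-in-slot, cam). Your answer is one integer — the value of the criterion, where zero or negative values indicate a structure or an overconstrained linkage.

[1;0;0] (link 0 is ground)
L+ [2;0;0]
R(0,1)∈J1 [2;1;0]
L+ [3;1;0]
R(2,0)∈J1 [3;2;0]
PS(1,2)∈J2 [3;2;1]
mobility = 6 − 4 − 1 = 1

M = 1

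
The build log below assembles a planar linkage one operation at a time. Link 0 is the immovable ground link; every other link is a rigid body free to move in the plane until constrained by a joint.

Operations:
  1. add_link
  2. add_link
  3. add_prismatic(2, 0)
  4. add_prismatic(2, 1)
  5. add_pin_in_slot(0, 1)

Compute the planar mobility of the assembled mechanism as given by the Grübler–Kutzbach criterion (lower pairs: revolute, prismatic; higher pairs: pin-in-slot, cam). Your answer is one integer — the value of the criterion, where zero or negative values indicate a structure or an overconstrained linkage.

M = 1

[1;0;0] (link 0 is ground)
L+ [2;0;0]
L+ [3;0;0]
P(2,0)∈J1 [3;1;0]
P(2,1)∈J1 [3;2;0]
PS(0,1)∈J2 [3;2;1]
mobility = 6 − 4 − 1 = 1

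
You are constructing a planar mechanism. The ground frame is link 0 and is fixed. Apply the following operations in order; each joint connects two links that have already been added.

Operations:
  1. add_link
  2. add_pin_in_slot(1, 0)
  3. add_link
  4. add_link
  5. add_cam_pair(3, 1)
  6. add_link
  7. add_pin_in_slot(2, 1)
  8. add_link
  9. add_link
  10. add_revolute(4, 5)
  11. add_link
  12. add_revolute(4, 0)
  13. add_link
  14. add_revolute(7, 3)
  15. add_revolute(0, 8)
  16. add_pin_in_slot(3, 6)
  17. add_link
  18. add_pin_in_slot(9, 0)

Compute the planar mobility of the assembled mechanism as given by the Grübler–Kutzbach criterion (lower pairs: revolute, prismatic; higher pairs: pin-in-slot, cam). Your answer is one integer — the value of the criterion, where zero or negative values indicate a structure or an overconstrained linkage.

M = 14

(L,J1,J2)=(1,0,0); link0 fixed
link1: (2,0,0)
PS 1-0 [J2]: (2,0,1)
link2: (3,0,1)
link3: (4,0,1)
C 3-1 [J2]: (4,0,2)
link4: (5,0,2)
PS 2-1 [J2]: (5,0,3)
link5: (6,0,3)
link6: (7,0,3)
R 4-5 [J1]: (7,1,3)
link7: (8,1,3)
R 4-0 [J1]: (8,2,3)
link8: (9,2,3)
R 7-3 [J1]: (9,3,3)
R 0-8 [J1]: (9,4,3)
PS 3-6 [J2]: (9,4,4)
link9: (10,4,4)
PS 9-0 [J2]: (10,4,5)
Grübler: 3·9 − 2·4 − 5 = 14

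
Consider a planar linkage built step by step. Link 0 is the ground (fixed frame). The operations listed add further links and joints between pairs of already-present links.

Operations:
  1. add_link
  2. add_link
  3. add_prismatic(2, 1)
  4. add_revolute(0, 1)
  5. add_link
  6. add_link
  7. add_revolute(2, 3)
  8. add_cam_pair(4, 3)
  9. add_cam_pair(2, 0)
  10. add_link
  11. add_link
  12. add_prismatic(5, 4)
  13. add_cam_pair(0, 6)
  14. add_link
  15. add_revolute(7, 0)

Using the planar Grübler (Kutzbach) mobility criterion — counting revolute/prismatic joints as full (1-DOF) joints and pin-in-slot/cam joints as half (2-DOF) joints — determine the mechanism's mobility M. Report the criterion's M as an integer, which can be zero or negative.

M = 8

(L,J1,J2)=(1,0,0); link0 fixed
link1: (2,0,0)
link2: (3,0,0)
P 2-1 [J1]: (3,1,0)
R 0-1 [J1]: (3,2,0)
link3: (4,2,0)
link4: (5,2,0)
R 2-3 [J1]: (5,3,0)
C 4-3 [J2]: (5,3,1)
C 2-0 [J2]: (5,3,2)
link5: (6,3,2)
link6: (7,3,2)
P 5-4 [J1]: (7,4,2)
C 0-6 [J2]: (7,4,3)
link7: (8,4,3)
R 7-0 [J1]: (8,5,3)
Grübler: 3·7 − 2·5 − 3 = 8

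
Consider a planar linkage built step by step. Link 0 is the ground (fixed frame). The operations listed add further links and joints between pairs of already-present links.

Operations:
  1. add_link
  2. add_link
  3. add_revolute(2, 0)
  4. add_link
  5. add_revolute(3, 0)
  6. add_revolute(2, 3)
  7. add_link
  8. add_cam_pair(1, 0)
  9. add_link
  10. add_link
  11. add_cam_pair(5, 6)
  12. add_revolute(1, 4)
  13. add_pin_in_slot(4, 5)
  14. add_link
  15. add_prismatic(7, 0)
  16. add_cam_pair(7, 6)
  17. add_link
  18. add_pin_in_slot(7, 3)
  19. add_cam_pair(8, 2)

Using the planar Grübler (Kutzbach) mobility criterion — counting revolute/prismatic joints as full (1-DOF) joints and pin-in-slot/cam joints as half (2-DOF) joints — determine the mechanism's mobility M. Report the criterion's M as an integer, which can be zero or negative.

M = 8

(L,J1,J2)=(1,0,0); link0 fixed
link1: (2,0,0)
link2: (3,0,0)
R 2-0 [J1]: (3,1,0)
link3: (4,1,0)
R 3-0 [J1]: (4,2,0)
R 2-3 [J1]: (4,3,0)
link4: (5,3,0)
C 1-0 [J2]: (5,3,1)
link5: (6,3,1)
link6: (7,3,1)
C 5-6 [J2]: (7,3,2)
R 1-4 [J1]: (7,4,2)
PS 4-5 [J2]: (7,4,3)
link7: (8,4,3)
P 7-0 [J1]: (8,5,3)
C 7-6 [J2]: (8,5,4)
link8: (9,5,4)
PS 7-3 [J2]: (9,5,5)
C 8-2 [J2]: (9,5,6)
Grübler: 3·8 − 2·5 − 6 = 8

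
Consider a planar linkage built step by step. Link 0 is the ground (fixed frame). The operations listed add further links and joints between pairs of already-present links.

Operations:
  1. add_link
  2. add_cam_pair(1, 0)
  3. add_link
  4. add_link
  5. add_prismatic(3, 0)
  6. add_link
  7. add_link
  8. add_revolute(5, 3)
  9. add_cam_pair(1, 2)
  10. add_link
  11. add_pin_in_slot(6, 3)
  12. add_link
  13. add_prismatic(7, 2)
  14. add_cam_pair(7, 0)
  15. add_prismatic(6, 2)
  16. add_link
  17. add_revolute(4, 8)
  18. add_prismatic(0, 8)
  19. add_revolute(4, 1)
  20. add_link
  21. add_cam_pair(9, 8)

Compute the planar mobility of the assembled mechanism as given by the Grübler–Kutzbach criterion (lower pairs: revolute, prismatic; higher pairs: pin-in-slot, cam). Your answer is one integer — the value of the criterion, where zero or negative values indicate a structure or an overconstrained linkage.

ground; <1,0,0>
#1 <2,0,0>
C:1↔0 J2 <2,0,1>
#2 <3,0,1>
#3 <4,0,1>
P:3↔0 J1 <4,1,1>
#4 <5,1,1>
#5 <6,1,1>
R:5↔3 J1 <6,2,1>
C:1↔2 J2 <6,2,2>
#6 <7,2,2>
PS:6↔3 J2 <7,2,3>
#7 <8,2,3>
P:7↔2 J1 <8,3,3>
C:7↔0 J2 <8,3,4>
P:6↔2 J1 <8,4,4>
#8 <9,4,4>
R:4↔8 J1 <9,5,4>
P:0↔8 J1 <9,6,4>
R:4↔1 J1 <9,7,4>
#9 <10,7,4>
C:9↔8 J2 <10,7,5>
3×9 − 2×7 − 1×5 = 8

M = 8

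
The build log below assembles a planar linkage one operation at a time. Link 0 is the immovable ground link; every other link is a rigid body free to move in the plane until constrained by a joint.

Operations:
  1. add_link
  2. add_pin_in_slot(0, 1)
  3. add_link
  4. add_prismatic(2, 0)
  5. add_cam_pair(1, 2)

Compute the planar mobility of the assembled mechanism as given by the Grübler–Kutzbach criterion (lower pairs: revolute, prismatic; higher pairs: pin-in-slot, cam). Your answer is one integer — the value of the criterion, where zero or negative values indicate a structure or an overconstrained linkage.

M = 2

ground; <1,0,0>
#1 <2,0,0>
PS:0↔1 J2 <2,0,1>
#2 <3,0,1>
P:2↔0 J1 <3,1,1>
C:1↔2 J2 <3,1,2>
3×2 − 2×1 − 1×2 = 2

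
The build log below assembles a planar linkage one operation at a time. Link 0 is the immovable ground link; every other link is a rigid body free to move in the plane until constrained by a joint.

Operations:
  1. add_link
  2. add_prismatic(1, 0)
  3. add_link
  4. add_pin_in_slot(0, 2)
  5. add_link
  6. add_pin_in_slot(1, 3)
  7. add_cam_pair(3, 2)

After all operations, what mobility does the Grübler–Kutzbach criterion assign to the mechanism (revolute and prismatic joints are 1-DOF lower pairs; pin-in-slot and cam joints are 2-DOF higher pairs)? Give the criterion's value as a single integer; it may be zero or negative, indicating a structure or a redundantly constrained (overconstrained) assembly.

M = 4

L=1 J1=0 J2=0
add link → L=2 J1=0 J2=0
P@1,0 dof=1 J1 → L=2 J1=1 J2=0
add link → L=3 J1=1 J2=0
PS@0,2 dof=2 J2 → L=3 J1=1 J2=1
add link → L=4 J1=1 J2=1
PS@1,3 dof=2 J2 → L=4 J1=1 J2=2
C@3,2 dof=2 J2 → L=4 J1=1 J2=3
M=3(L−1)−2J1−J2=3·3−2·1−3=4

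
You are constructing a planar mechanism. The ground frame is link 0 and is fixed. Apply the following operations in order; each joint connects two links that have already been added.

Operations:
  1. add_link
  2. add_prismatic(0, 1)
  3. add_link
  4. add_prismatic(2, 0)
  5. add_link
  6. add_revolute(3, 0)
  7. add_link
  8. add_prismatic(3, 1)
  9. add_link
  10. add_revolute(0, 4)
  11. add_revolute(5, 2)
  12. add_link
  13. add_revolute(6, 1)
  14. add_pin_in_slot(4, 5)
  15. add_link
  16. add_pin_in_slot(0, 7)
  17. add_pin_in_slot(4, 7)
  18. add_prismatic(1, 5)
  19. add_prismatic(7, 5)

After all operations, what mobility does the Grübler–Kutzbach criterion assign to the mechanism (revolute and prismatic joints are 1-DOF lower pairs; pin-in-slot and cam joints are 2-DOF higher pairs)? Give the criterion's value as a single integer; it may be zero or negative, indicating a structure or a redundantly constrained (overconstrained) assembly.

[1;0;0] (link 0 is ground)
L+ [2;0;0]
P(0,1)∈J1 [2;1;0]
L+ [3;1;0]
P(2,0)∈J1 [3;2;0]
L+ [4;2;0]
R(3,0)∈J1 [4;3;0]
L+ [5;3;0]
P(3,1)∈J1 [5;4;0]
L+ [6;4;0]
R(0,4)∈J1 [6;5;0]
R(5,2)∈J1 [6;6;0]
L+ [7;6;0]
R(6,1)∈J1 [7;7;0]
PS(4,5)∈J2 [7;7;1]
L+ [8;7;1]
PS(0,7)∈J2 [8;7;2]
PS(4,7)∈J2 [8;7;3]
P(1,5)∈J1 [8;8;3]
P(7,5)∈J1 [8;9;3]
mobility = 21 − 18 − 3 = 0

M = 0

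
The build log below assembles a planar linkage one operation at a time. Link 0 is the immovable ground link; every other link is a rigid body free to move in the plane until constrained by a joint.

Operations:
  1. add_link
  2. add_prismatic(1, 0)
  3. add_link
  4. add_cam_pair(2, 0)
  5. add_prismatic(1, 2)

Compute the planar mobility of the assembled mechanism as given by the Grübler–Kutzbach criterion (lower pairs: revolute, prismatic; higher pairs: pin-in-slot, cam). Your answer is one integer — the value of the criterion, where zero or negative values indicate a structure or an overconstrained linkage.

M = 1

(L,J1,J2)=(1,0,0); link0 fixed
link1: (2,0,0)
P 1-0 [J1]: (2,1,0)
link2: (3,1,0)
C 2-0 [J2]: (3,1,1)
P 1-2 [J1]: (3,2,1)
Grübler: 3·2 − 2·2 − 1 = 1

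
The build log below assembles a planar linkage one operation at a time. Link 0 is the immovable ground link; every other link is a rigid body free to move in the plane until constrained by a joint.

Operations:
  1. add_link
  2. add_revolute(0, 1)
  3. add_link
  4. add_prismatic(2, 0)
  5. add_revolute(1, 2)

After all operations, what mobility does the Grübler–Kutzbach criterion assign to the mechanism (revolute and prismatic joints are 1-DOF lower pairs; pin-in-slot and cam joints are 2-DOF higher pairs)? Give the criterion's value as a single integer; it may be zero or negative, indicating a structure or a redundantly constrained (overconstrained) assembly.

[1;0;0] (link 0 is ground)
L+ [2;0;0]
R(0,1)∈J1 [2;1;0]
L+ [3;1;0]
P(2,0)∈J1 [3;2;0]
R(1,2)∈J1 [3;3;0]
mobility = 6 − 6 − 0 = 0

M = 0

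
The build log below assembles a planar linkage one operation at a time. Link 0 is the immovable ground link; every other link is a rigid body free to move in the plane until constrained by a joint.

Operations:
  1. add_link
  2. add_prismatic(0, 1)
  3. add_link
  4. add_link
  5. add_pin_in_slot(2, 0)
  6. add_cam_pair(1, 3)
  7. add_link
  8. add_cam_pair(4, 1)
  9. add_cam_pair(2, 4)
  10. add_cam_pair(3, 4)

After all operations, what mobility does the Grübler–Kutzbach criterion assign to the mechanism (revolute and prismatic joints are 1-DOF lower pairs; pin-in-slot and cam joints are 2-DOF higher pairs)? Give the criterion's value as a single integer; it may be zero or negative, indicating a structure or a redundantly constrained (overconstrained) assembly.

M = 5

[1;0;0] (link 0 is ground)
L+ [2;0;0]
P(0,1)∈J1 [2;1;0]
L+ [3;1;0]
L+ [4;1;0]
PS(2,0)∈J2 [4;1;1]
C(1,3)∈J2 [4;1;2]
L+ [5;1;2]
C(4,1)∈J2 [5;1;3]
C(2,4)∈J2 [5;1;4]
C(3,4)∈J2 [5;1;5]
mobility = 12 − 2 − 5 = 5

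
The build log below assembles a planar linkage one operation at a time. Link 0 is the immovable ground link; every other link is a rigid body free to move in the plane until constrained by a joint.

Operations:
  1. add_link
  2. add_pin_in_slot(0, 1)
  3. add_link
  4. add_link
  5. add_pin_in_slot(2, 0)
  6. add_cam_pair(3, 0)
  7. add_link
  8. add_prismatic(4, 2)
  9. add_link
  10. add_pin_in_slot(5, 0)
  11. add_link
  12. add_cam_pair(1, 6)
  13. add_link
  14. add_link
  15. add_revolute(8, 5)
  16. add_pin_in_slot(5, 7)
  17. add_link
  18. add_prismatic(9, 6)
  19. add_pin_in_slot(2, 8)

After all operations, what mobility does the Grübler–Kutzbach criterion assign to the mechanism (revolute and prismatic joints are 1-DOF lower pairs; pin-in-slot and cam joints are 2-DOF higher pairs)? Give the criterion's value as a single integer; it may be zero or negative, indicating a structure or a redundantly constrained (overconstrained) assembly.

M = 14

(L,J1,J2)=(1,0,0); link0 fixed
link1: (2,0,0)
PS 0-1 [J2]: (2,0,1)
link2: (3,0,1)
link3: (4,0,1)
PS 2-0 [J2]: (4,0,2)
C 3-0 [J2]: (4,0,3)
link4: (5,0,3)
P 4-2 [J1]: (5,1,3)
link5: (6,1,3)
PS 5-0 [J2]: (6,1,4)
link6: (7,1,4)
C 1-6 [J2]: (7,1,5)
link7: (8,1,5)
link8: (9,1,5)
R 8-5 [J1]: (9,2,5)
PS 5-7 [J2]: (9,2,6)
link9: (10,2,6)
P 9-6 [J1]: (10,3,6)
PS 2-8 [J2]: (10,3,7)
Grübler: 3·9 − 2·3 − 7 = 14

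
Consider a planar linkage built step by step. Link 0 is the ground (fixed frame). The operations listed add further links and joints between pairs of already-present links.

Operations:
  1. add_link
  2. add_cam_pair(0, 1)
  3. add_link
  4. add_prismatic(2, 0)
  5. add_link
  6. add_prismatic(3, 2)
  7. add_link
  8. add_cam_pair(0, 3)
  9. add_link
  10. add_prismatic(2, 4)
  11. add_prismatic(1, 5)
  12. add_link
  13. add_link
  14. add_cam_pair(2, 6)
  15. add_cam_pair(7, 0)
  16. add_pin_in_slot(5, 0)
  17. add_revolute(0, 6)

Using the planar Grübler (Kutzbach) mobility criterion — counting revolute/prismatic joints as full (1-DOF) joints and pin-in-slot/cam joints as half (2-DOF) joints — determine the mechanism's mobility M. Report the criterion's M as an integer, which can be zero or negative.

M = 6

L=1 J1=0 J2=0
add link → L=2 J1=0 J2=0
C@0,1 dof=2 J2 → L=2 J1=0 J2=1
add link → L=3 J1=0 J2=1
P@2,0 dof=1 J1 → L=3 J1=1 J2=1
add link → L=4 J1=1 J2=1
P@3,2 dof=1 J1 → L=4 J1=2 J2=1
add link → L=5 J1=2 J2=1
C@0,3 dof=2 J2 → L=5 J1=2 J2=2
add link → L=6 J1=2 J2=2
P@2,4 dof=1 J1 → L=6 J1=3 J2=2
P@1,5 dof=1 J1 → L=6 J1=4 J2=2
add link → L=7 J1=4 J2=2
add link → L=8 J1=4 J2=2
C@2,6 dof=2 J2 → L=8 J1=4 J2=3
C@7,0 dof=2 J2 → L=8 J1=4 J2=4
PS@5,0 dof=2 J2 → L=8 J1=4 J2=5
R@0,6 dof=1 J1 → L=8 J1=5 J2=5
M=3(L−1)−2J1−J2=3·7−2·5−5=6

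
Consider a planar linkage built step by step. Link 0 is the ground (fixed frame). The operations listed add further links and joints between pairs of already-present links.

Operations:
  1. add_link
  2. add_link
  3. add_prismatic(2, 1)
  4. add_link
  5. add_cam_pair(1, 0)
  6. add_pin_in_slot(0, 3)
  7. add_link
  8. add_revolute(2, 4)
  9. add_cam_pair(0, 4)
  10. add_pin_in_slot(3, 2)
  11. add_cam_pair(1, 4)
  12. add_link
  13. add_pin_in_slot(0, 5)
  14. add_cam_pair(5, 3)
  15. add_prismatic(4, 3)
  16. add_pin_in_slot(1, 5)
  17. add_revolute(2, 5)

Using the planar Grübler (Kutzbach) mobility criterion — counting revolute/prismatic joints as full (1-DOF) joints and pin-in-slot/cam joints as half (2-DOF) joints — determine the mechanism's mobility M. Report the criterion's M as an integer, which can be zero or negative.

[1;0;0] (link 0 is ground)
L+ [2;0;0]
L+ [3;0;0]
P(2,1)∈J1 [3;1;0]
L+ [4;1;0]
C(1,0)∈J2 [4;1;1]
PS(0,3)∈J2 [4;1;2]
L+ [5;1;2]
R(2,4)∈J1 [5;2;2]
C(0,4)∈J2 [5;2;3]
PS(3,2)∈J2 [5;2;4]
C(1,4)∈J2 [5;2;5]
L+ [6;2;5]
PS(0,5)∈J2 [6;2;6]
C(5,3)∈J2 [6;2;7]
P(4,3)∈J1 [6;3;7]
PS(1,5)∈J2 [6;3;8]
R(2,5)∈J1 [6;4;8]
mobility = 15 − 8 − 8 = -1

M = -1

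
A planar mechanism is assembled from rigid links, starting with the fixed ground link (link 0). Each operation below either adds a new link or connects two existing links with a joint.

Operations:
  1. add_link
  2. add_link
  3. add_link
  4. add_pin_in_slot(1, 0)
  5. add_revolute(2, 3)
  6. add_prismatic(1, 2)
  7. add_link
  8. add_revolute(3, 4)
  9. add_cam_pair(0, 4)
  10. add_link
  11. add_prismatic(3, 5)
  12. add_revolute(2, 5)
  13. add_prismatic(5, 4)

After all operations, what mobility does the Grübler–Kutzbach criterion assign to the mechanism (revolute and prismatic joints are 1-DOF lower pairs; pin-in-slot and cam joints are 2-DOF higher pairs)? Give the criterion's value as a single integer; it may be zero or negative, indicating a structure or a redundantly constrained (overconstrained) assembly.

link 0 = ground. State L|J1|J2 = 1|0|0
+link1  2|0|0
+link2  3|0|0
+link3  4|0|0
PS(1,0) f=2→J2  4|0|1
R(2,3) f=1→J1  4|1|1
P(1,2) f=1→J1  4|2|1
+link4  5|2|1
R(3,4) f=1→J1  5|3|1
C(0,4) f=2→J2  5|3|2
+link5  6|3|2
P(3,5) f=1→J1  6|4|2
R(2,5) f=1→J1  6|5|2
P(5,4) f=1→J1  6|6|2
M = 3(6−1)−2·6−2 = 15−12−2 = 1

M = 1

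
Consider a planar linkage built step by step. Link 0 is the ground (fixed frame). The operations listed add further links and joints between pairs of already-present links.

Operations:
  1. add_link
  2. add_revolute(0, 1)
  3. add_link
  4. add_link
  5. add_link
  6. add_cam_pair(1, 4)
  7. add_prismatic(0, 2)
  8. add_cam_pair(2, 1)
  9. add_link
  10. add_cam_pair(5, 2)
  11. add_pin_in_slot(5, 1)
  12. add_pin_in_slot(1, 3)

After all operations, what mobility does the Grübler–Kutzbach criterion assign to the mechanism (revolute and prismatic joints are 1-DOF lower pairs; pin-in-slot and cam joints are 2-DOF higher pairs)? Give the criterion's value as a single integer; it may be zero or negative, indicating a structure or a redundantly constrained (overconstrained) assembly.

(L,J1,J2)=(1,0,0); link0 fixed
link1: (2,0,0)
R 0-1 [J1]: (2,1,0)
link2: (3,1,0)
link3: (4,1,0)
link4: (5,1,0)
C 1-4 [J2]: (5,1,1)
P 0-2 [J1]: (5,2,1)
C 2-1 [J2]: (5,2,2)
link5: (6,2,2)
C 5-2 [J2]: (6,2,3)
PS 5-1 [J2]: (6,2,4)
PS 1-3 [J2]: (6,2,5)
Grübler: 3·5 − 2·2 − 5 = 6

M = 6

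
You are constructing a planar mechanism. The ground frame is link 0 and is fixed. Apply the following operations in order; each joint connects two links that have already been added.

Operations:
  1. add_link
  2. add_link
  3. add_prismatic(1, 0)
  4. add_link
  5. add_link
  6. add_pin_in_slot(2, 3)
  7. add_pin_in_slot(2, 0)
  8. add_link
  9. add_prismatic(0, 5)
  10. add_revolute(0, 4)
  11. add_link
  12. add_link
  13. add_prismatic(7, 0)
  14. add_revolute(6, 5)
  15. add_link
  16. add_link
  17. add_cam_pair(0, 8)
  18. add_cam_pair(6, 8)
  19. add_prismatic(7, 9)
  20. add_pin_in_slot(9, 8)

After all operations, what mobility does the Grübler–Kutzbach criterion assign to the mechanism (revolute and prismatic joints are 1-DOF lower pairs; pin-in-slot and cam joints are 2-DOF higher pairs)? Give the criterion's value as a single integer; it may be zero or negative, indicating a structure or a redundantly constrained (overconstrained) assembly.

[1;0;0] (link 0 is ground)
L+ [2;0;0]
L+ [3;0;0]
P(1,0)∈J1 [3;1;0]
L+ [4;1;0]
L+ [5;1;0]
PS(2,3)∈J2 [5;1;1]
PS(2,0)∈J2 [5;1;2]
L+ [6;1;2]
P(0,5)∈J1 [6;2;2]
R(0,4)∈J1 [6;3;2]
L+ [7;3;2]
L+ [8;3;2]
P(7,0)∈J1 [8;4;2]
R(6,5)∈J1 [8;5;2]
L+ [9;5;2]
L+ [10;5;2]
C(0,8)∈J2 [10;5;3]
C(6,8)∈J2 [10;5;4]
P(7,9)∈J1 [10;6;4]
PS(9,8)∈J2 [10;6;5]
mobility = 27 − 12 − 5 = 10

M = 10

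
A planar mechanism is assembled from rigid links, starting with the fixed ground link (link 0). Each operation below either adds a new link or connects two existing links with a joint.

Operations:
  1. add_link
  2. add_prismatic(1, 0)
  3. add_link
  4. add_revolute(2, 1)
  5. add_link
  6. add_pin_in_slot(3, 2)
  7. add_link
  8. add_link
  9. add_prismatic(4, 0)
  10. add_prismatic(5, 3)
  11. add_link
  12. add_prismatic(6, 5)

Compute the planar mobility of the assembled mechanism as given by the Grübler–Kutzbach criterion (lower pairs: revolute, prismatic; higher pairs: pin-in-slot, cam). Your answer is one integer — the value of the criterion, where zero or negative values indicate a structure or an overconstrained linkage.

[1;0;0] (link 0 is ground)
L+ [2;0;0]
P(1,0)∈J1 [2;1;0]
L+ [3;1;0]
R(2,1)∈J1 [3;2;0]
L+ [4;2;0]
PS(3,2)∈J2 [4;2;1]
L+ [5;2;1]
L+ [6;2;1]
P(4,0)∈J1 [6;3;1]
P(5,3)∈J1 [6;4;1]
L+ [7;4;1]
P(6,5)∈J1 [7;5;1]
mobility = 18 − 10 − 1 = 7

M = 7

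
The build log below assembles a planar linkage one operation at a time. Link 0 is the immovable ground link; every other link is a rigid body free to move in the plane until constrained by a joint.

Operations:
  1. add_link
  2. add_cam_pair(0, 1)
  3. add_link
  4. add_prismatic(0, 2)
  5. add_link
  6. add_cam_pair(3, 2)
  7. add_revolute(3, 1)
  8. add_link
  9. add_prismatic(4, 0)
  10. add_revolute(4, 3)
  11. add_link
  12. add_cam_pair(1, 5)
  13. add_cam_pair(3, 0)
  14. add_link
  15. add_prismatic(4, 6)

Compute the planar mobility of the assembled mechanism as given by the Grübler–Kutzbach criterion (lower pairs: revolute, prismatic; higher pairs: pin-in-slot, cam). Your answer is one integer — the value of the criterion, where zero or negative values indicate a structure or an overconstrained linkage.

M = 4

(L,J1,J2)=(1,0,0); link0 fixed
link1: (2,0,0)
C 0-1 [J2]: (2,0,1)
link2: (3,0,1)
P 0-2 [J1]: (3,1,1)
link3: (4,1,1)
C 3-2 [J2]: (4,1,2)
R 3-1 [J1]: (4,2,2)
link4: (5,2,2)
P 4-0 [J1]: (5,3,2)
R 4-3 [J1]: (5,4,2)
link5: (6,4,2)
C 1-5 [J2]: (6,4,3)
C 3-0 [J2]: (6,4,4)
link6: (7,4,4)
P 4-6 [J1]: (7,5,4)
Grübler: 3·6 − 2·5 − 4 = 4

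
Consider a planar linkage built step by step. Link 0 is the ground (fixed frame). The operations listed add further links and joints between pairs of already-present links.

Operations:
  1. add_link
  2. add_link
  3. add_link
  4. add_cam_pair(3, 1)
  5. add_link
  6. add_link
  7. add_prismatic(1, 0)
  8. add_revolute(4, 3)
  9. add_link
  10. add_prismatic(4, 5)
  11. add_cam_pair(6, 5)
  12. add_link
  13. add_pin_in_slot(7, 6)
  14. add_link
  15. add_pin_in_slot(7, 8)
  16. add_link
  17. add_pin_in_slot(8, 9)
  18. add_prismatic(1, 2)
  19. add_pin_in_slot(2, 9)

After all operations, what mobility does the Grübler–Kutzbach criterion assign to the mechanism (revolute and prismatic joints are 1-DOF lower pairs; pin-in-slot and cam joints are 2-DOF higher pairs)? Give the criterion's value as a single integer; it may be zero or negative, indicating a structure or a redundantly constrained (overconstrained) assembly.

L=1 J1=0 J2=0
add link → L=2 J1=0 J2=0
add link → L=3 J1=0 J2=0
add link → L=4 J1=0 J2=0
C@3,1 dof=2 J2 → L=4 J1=0 J2=1
add link → L=5 J1=0 J2=1
add link → L=6 J1=0 J2=1
P@1,0 dof=1 J1 → L=6 J1=1 J2=1
R@4,3 dof=1 J1 → L=6 J1=2 J2=1
add link → L=7 J1=2 J2=1
P@4,5 dof=1 J1 → L=7 J1=3 J2=1
C@6,5 dof=2 J2 → L=7 J1=3 J2=2
add link → L=8 J1=3 J2=2
PS@7,6 dof=2 J2 → L=8 J1=3 J2=3
add link → L=9 J1=3 J2=3
PS@7,8 dof=2 J2 → L=9 J1=3 J2=4
add link → L=10 J1=3 J2=4
PS@8,9 dof=2 J2 → L=10 J1=3 J2=5
P@1,2 dof=1 J1 → L=10 J1=4 J2=5
PS@2,9 dof=2 J2 → L=10 J1=4 J2=6
M=3(L−1)−2J1−J2=3·9−2·4−6=13

M = 13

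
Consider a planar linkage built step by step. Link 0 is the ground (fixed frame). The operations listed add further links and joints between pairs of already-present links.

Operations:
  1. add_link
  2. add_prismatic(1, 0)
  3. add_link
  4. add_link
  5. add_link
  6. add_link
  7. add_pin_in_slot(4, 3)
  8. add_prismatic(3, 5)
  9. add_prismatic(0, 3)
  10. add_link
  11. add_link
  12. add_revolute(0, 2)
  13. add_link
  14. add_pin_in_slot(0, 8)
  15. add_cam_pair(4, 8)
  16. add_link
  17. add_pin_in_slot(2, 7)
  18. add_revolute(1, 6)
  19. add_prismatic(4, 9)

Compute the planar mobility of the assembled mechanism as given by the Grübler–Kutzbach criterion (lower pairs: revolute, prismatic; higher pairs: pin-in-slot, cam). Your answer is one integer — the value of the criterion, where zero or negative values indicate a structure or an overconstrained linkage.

M = 11

ground; <1,0,0>
#1 <2,0,0>
P:1↔0 J1 <2,1,0>
#2 <3,1,0>
#3 <4,1,0>
#4 <5,1,0>
#5 <6,1,0>
PS:4↔3 J2 <6,1,1>
P:3↔5 J1 <6,2,1>
P:0↔3 J1 <6,3,1>
#6 <7,3,1>
#7 <8,3,1>
R:0↔2 J1 <8,4,1>
#8 <9,4,1>
PS:0↔8 J2 <9,4,2>
C:4↔8 J2 <9,4,3>
#9 <10,4,3>
PS:2↔7 J2 <10,4,4>
R:1↔6 J1 <10,5,4>
P:4↔9 J1 <10,6,4>
3×9 − 2×6 − 1×4 = 11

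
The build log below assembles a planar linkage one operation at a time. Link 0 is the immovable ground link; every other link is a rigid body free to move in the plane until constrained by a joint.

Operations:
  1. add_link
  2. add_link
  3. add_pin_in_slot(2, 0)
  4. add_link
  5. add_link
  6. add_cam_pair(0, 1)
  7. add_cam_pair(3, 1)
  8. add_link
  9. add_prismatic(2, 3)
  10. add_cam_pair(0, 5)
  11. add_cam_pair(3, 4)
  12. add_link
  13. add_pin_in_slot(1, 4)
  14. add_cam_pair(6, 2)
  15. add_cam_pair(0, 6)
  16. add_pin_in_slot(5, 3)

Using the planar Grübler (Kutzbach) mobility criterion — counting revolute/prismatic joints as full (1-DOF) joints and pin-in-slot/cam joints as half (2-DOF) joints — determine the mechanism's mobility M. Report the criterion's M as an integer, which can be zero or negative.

link 0 = ground. State L|J1|J2 = 1|0|0
+link1  2|0|0
+link2  3|0|0
PS(2,0) f=2→J2  3|0|1
+link3  4|0|1
+link4  5|0|1
C(0,1) f=2→J2  5|0|2
C(3,1) f=2→J2  5|0|3
+link5  6|0|3
P(2,3) f=1→J1  6|1|3
C(0,5) f=2→J2  6|1|4
C(3,4) f=2→J2  6|1|5
+link6  7|1|5
PS(1,4) f=2→J2  7|1|6
C(6,2) f=2→J2  7|1|7
C(0,6) f=2→J2  7|1|8
PS(5,3) f=2→J2  7|1|9
M = 3(7−1)−2·1−9 = 18−2−9 = 7

M = 7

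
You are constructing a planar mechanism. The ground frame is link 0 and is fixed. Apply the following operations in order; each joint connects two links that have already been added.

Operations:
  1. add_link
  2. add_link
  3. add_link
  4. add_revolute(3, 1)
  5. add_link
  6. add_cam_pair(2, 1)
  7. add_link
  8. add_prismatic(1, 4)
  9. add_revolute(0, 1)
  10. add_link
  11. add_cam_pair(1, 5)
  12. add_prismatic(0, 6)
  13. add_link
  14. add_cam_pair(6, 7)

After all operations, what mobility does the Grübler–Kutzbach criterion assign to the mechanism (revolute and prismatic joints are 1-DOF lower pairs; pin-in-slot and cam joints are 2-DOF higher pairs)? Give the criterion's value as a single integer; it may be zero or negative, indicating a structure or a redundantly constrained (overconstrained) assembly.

ground; <1,0,0>
#1 <2,0,0>
#2 <3,0,0>
#3 <4,0,0>
R:3↔1 J1 <4,1,0>
#4 <5,1,0>
C:2↔1 J2 <5,1,1>
#5 <6,1,1>
P:1↔4 J1 <6,2,1>
R:0↔1 J1 <6,3,1>
#6 <7,3,1>
C:1↔5 J2 <7,3,2>
P:0↔6 J1 <7,4,2>
#7 <8,4,2>
C:6↔7 J2 <8,4,3>
3×7 − 2×4 − 1×3 = 10

M = 10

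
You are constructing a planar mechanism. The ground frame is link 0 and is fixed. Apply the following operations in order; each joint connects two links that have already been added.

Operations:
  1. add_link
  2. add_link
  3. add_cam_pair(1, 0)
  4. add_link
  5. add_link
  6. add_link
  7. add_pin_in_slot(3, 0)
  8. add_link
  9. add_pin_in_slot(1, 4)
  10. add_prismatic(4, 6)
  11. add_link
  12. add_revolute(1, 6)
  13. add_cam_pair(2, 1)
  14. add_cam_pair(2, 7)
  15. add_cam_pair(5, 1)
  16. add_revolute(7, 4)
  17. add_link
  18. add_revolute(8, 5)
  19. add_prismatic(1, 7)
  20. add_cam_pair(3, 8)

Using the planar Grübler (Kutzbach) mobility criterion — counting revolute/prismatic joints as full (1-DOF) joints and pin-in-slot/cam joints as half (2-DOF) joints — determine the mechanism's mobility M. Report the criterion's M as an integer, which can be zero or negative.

M = 7

link 0 = ground. State L|J1|J2 = 1|0|0
+link1  2|0|0
+link2  3|0|0
C(1,0) f=2→J2  3|0|1
+link3  4|0|1
+link4  5|0|1
+link5  6|0|1
PS(3,0) f=2→J2  6|0|2
+link6  7|0|2
PS(1,4) f=2→J2  7|0|3
P(4,6) f=1→J1  7|1|3
+link7  8|1|3
R(1,6) f=1→J1  8|2|3
C(2,1) f=2→J2  8|2|4
C(2,7) f=2→J2  8|2|5
C(5,1) f=2→J2  8|2|6
R(7,4) f=1→J1  8|3|6
+link8  9|3|6
R(8,5) f=1→J1  9|4|6
P(1,7) f=1→J1  9|5|6
C(3,8) f=2→J2  9|5|7
M = 3(9−1)−2·5−7 = 24−10−7 = 7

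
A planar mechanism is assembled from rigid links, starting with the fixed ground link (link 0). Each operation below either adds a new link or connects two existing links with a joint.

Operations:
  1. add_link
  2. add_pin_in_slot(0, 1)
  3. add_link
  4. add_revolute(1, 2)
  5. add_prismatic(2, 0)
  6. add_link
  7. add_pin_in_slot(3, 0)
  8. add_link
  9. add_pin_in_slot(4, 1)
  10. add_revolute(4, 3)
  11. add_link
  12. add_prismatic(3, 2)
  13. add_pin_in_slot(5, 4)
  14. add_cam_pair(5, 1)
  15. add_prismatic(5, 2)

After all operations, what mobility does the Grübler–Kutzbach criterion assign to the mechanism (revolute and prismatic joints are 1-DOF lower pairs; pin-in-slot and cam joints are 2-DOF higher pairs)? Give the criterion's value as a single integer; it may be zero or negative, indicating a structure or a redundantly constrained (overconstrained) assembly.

M = 0

ground; <1,0,0>
#1 <2,0,0>
PS:0↔1 J2 <2,0,1>
#2 <3,0,1>
R:1↔2 J1 <3,1,1>
P:2↔0 J1 <3,2,1>
#3 <4,2,1>
PS:3↔0 J2 <4,2,2>
#4 <5,2,2>
PS:4↔1 J2 <5,2,3>
R:4↔3 J1 <5,3,3>
#5 <6,3,3>
P:3↔2 J1 <6,4,3>
PS:5↔4 J2 <6,4,4>
C:5↔1 J2 <6,4,5>
P:5↔2 J1 <6,5,5>
3×5 − 2×5 − 1×5 = 0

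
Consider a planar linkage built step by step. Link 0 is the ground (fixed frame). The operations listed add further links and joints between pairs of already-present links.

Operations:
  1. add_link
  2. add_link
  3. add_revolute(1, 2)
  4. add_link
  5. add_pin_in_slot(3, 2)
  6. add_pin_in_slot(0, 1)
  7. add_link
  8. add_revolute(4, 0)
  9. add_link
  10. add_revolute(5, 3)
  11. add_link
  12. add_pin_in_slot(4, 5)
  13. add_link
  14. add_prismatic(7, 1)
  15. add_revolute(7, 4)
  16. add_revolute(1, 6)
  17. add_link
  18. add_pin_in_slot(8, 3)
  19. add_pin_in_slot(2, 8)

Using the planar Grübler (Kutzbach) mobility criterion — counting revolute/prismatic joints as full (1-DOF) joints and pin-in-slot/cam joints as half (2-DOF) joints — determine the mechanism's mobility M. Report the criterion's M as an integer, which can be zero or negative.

M = 7

(L,J1,J2)=(1,0,0); link0 fixed
link1: (2,0,0)
link2: (3,0,0)
R 1-2 [J1]: (3,1,0)
link3: (4,1,0)
PS 3-2 [J2]: (4,1,1)
PS 0-1 [J2]: (4,1,2)
link4: (5,1,2)
R 4-0 [J1]: (5,2,2)
link5: (6,2,2)
R 5-3 [J1]: (6,3,2)
link6: (7,3,2)
PS 4-5 [J2]: (7,3,3)
link7: (8,3,3)
P 7-1 [J1]: (8,4,3)
R 7-4 [J1]: (8,5,3)
R 1-6 [J1]: (8,6,3)
link8: (9,6,3)
PS 8-3 [J2]: (9,6,4)
PS 2-8 [J2]: (9,6,5)
Grübler: 3·8 − 2·6 − 5 = 7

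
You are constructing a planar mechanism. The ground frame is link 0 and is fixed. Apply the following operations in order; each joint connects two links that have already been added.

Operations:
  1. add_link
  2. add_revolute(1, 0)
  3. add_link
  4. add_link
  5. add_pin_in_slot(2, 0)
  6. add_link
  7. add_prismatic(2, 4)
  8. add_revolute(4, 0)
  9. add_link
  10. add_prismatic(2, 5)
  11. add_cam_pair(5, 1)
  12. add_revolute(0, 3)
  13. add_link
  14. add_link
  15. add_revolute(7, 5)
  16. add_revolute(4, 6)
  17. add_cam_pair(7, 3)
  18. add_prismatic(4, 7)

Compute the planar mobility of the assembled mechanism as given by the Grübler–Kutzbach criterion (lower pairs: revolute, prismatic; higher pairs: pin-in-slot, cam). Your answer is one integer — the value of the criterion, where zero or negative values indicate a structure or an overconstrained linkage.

[1;0;0] (link 0 is ground)
L+ [2;0;0]
R(1,0)∈J1 [2;1;0]
L+ [3;1;0]
L+ [4;1;0]
PS(2,0)∈J2 [4;1;1]
L+ [5;1;1]
P(2,4)∈J1 [5;2;1]
R(4,0)∈J1 [5;3;1]
L+ [6;3;1]
P(2,5)∈J1 [6;4;1]
C(5,1)∈J2 [6;4;2]
R(0,3)∈J1 [6;5;2]
L+ [7;5;2]
L+ [8;5;2]
R(7,5)∈J1 [8;6;2]
R(4,6)∈J1 [8;7;2]
C(7,3)∈J2 [8;7;3]
P(4,7)∈J1 [8;8;3]
mobility = 21 − 16 − 3 = 2

M = 2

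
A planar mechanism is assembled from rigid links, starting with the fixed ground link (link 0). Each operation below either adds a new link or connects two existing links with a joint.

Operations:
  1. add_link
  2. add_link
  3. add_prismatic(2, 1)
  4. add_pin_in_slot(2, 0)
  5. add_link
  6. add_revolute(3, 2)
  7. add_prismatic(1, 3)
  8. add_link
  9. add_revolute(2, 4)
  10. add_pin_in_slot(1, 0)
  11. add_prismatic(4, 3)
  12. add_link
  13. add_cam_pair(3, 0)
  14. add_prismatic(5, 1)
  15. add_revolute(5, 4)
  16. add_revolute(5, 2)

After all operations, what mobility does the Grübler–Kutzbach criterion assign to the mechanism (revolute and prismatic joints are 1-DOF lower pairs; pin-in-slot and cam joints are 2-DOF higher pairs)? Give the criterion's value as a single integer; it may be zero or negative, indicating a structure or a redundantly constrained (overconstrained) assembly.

(L,J1,J2)=(1,0,0); link0 fixed
link1: (2,0,0)
link2: (3,0,0)
P 2-1 [J1]: (3,1,0)
PS 2-0 [J2]: (3,1,1)
link3: (4,1,1)
R 3-2 [J1]: (4,2,1)
P 1-3 [J1]: (4,3,1)
link4: (5,3,1)
R 2-4 [J1]: (5,4,1)
PS 1-0 [J2]: (5,4,2)
P 4-3 [J1]: (5,5,2)
link5: (6,5,2)
C 3-0 [J2]: (6,5,3)
P 5-1 [J1]: (6,6,3)
R 5-4 [J1]: (6,7,3)
R 5-2 [J1]: (6,8,3)
Grübler: 3·5 − 2·8 − 3 = -4

M = -4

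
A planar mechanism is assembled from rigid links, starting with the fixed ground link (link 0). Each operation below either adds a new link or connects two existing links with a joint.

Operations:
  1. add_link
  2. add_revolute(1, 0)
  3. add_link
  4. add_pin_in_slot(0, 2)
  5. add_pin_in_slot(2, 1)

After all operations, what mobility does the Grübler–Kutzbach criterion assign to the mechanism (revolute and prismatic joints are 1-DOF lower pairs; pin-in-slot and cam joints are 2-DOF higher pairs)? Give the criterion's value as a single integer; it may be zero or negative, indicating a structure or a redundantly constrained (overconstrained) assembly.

(L,J1,J2)=(1,0,0); link0 fixed
link1: (2,0,0)
R 1-0 [J1]: (2,1,0)
link2: (3,1,0)
PS 0-2 [J2]: (3,1,1)
PS 2-1 [J2]: (3,1,2)
Grübler: 3·2 − 2·1 − 2 = 2

M = 2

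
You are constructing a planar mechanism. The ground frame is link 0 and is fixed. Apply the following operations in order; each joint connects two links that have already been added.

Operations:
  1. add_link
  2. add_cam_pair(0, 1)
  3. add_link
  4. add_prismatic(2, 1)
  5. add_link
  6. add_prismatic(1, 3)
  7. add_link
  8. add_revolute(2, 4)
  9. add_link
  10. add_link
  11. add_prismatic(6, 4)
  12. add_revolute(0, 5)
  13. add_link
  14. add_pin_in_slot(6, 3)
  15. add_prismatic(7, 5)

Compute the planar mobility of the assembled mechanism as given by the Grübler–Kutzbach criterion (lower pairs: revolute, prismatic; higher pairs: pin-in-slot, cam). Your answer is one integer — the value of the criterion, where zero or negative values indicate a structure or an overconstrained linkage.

M = 7

ground; <1,0,0>
#1 <2,0,0>
C:0↔1 J2 <2,0,1>
#2 <3,0,1>
P:2↔1 J1 <3,1,1>
#3 <4,1,1>
P:1↔3 J1 <4,2,1>
#4 <5,2,1>
R:2↔4 J1 <5,3,1>
#5 <6,3,1>
#6 <7,3,1>
P:6↔4 J1 <7,4,1>
R:0↔5 J1 <7,5,1>
#7 <8,5,1>
PS:6↔3 J2 <8,5,2>
P:7↔5 J1 <8,6,2>
3×7 − 2×6 − 1×2 = 7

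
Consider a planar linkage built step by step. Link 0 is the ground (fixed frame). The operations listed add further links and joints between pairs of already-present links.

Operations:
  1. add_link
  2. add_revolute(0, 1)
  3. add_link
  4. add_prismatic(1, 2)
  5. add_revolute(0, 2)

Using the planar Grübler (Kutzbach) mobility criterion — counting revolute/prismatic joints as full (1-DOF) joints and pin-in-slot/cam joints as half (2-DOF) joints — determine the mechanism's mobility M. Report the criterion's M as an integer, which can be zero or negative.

(L,J1,J2)=(1,0,0); link0 fixed
link1: (2,0,0)
R 0-1 [J1]: (2,1,0)
link2: (3,1,0)
P 1-2 [J1]: (3,2,0)
R 0-2 [J1]: (3,3,0)
Grübler: 3·2 − 2·3 − 0 = 0

M = 0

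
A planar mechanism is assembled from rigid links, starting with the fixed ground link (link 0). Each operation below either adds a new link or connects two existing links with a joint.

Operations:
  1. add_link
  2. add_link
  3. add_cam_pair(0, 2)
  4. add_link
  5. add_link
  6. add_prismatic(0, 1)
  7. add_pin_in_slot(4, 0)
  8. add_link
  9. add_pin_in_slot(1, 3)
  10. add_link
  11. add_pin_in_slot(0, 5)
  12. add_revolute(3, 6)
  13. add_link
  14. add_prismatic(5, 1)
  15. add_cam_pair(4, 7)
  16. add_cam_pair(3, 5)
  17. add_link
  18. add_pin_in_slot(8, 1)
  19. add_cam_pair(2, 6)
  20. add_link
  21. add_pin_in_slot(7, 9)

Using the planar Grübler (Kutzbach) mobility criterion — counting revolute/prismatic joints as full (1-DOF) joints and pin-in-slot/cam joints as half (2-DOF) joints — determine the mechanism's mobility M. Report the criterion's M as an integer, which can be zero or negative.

link 0 = ground. State L|J1|J2 = 1|0|0
+link1  2|0|0
+link2  3|0|0
C(0,2) f=2→J2  3|0|1
+link3  4|0|1
+link4  5|0|1
P(0,1) f=1→J1  5|1|1
PS(4,0) f=2→J2  5|1|2
+link5  6|1|2
PS(1,3) f=2→J2  6|1|3
+link6  7|1|3
PS(0,5) f=2→J2  7|1|4
R(3,6) f=1→J1  7|2|4
+link7  8|2|4
P(5,1) f=1→J1  8|3|4
C(4,7) f=2→J2  8|3|5
C(3,5) f=2→J2  8|3|6
+link8  9|3|6
PS(8,1) f=2→J2  9|3|7
C(2,6) f=2→J2  9|3|8
+link9  10|3|8
PS(7,9) f=2→J2  10|3|9
M = 3(10−1)−2·3−9 = 27−6−9 = 12

M = 12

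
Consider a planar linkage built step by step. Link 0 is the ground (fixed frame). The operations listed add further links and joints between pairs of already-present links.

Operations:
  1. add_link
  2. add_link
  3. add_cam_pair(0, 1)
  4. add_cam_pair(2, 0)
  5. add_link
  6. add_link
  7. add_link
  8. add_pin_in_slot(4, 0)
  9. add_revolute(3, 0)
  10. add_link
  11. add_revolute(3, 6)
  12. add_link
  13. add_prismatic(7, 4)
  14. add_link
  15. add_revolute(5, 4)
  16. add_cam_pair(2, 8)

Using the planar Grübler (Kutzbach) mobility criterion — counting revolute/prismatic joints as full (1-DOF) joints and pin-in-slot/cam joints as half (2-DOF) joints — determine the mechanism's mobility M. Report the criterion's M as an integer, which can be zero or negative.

M = 12

(L,J1,J2)=(1,0,0); link0 fixed
link1: (2,0,0)
link2: (3,0,0)
C 0-1 [J2]: (3,0,1)
C 2-0 [J2]: (3,0,2)
link3: (4,0,2)
link4: (5,0,2)
link5: (6,0,2)
PS 4-0 [J2]: (6,0,3)
R 3-0 [J1]: (6,1,3)
link6: (7,1,3)
R 3-6 [J1]: (7,2,3)
link7: (8,2,3)
P 7-4 [J1]: (8,3,3)
link8: (9,3,3)
R 5-4 [J1]: (9,4,3)
C 2-8 [J2]: (9,4,4)
Grübler: 3·8 − 2·4 − 4 = 12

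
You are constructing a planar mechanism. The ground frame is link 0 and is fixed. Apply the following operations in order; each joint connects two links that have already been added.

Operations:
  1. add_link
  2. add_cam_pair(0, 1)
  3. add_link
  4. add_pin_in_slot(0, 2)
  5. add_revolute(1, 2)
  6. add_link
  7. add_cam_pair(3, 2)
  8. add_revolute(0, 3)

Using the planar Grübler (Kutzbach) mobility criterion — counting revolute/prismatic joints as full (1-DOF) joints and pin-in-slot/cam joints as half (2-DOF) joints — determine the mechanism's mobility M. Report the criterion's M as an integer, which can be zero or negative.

M = 2

L=1 J1=0 J2=0
add link → L=2 J1=0 J2=0
C@0,1 dof=2 J2 → L=2 J1=0 J2=1
add link → L=3 J1=0 J2=1
PS@0,2 dof=2 J2 → L=3 J1=0 J2=2
R@1,2 dof=1 J1 → L=3 J1=1 J2=2
add link → L=4 J1=1 J2=2
C@3,2 dof=2 J2 → L=4 J1=1 J2=3
R@0,3 dof=1 J1 → L=4 J1=2 J2=3
M=3(L−1)−2J1−J2=3·3−2·2−3=2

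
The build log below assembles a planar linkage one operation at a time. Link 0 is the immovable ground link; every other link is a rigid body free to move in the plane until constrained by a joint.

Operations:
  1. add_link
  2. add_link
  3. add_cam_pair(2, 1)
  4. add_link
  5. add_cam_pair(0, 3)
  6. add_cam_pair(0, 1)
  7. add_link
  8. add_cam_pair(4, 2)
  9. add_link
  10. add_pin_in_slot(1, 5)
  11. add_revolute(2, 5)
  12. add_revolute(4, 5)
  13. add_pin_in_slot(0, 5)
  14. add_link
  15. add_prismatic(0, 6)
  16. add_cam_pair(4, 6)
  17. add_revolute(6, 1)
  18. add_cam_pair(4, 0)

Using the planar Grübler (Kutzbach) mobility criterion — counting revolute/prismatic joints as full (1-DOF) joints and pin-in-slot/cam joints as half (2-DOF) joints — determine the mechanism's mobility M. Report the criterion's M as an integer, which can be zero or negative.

M = 2

[1;0;0] (link 0 is ground)
L+ [2;0;0]
L+ [3;0;0]
C(2,1)∈J2 [3;0;1]
L+ [4;0;1]
C(0,3)∈J2 [4;0;2]
C(0,1)∈J2 [4;0;3]
L+ [5;0;3]
C(4,2)∈J2 [5;0;4]
L+ [6;0;4]
PS(1,5)∈J2 [6;0;5]
R(2,5)∈J1 [6;1;5]
R(4,5)∈J1 [6;2;5]
PS(0,5)∈J2 [6;2;6]
L+ [7;2;6]
P(0,6)∈J1 [7;3;6]
C(4,6)∈J2 [7;3;7]
R(6,1)∈J1 [7;4;7]
C(4,0)∈J2 [7;4;8]
mobility = 18 − 8 − 8 = 2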